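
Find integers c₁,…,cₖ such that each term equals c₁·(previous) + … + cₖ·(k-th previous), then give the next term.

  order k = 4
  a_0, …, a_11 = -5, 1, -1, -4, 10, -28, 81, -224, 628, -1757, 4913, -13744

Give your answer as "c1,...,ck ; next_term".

-2,2,-1,-1 ; 38443

  a_4 = -2·-4 + 2·-1 + -1·1 + -1·-5 = 10
  a_5 = -2·10 + 2·-4 + -1·-1 + -1·1 = -28
  a_6 = -2·-28 + 2·10 + -1·-4 + -1·-1 = 81
  a_7 = -2·81 + 2·-28 + -1·10 + -1·-4 = -224
  a_8 = -2·-224 + 2·81 + -1·-28 + -1·10 = 628
  a_9 = -2·628 + 2·-224 + -1·81 + -1·-28 = -1757
  a_10 = -2·-1757 + 2·628 + -1·-224 + -1·81 = 4913
  a_11 = -2·4913 + 2·-1757 + -1·628 + -1·-224 = -13744
  a_12 = -2·-13744 + 2·4913 + -1·-1757 + -1·628 = 38443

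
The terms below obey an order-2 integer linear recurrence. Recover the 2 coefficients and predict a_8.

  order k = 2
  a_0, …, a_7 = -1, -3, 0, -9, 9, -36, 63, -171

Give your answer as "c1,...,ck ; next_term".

-1,3 ; 360

  a_2 = -1·-3 + 3·-1 = 0
  a_3 = -1·0 + 3·-3 = -9
  a_4 = -1·-9 + 3·0 = 9
  a_5 = -1·9 + 3·-9 = -36
  a_6 = -1·-36 + 3·9 = 63
  a_7 = -1·63 + 3·-36 = -171
  a_8 = -1·-171 + 3·63 = 360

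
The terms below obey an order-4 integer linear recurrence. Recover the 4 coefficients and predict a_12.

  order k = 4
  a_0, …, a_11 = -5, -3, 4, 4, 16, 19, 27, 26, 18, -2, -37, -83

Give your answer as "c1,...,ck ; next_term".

  a_4 = 1·4 + 1·4 + -1·-3 + -1·-5 = 16
  a_5 = 1·16 + 1·4 + -1·4 + -1·-3 = 19
  a_6 = 1·19 + 1·16 + -1·4 + -1·4 = 27
  a_7 = 1·27 + 1·19 + -1·16 + -1·4 = 26
  a_8 = 1·26 + 1·27 + -1·19 + -1·16 = 18
  a_9 = 1·18 + 1·26 + -1·27 + -1·19 = -2
  a_10 = 1·-2 + 1·18 + -1·26 + -1·27 = -37
  a_11 = 1·-37 + 1·-2 + -1·18 + -1·26 = -83
  a_12 = 1·-83 + 1·-37 + -1·-2 + -1·18 = -136

1,1,-1,-1 ; -136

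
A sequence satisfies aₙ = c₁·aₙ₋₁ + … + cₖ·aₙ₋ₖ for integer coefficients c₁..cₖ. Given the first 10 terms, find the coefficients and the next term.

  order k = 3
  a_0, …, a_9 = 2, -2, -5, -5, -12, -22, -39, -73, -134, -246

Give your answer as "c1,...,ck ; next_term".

1,1,1 ; -453

  a_3 = 1·-5 + 1·-2 + 1·2 = -5
  a_4 = 1·-5 + 1·-5 + 1·-2 = -12
  a_5 = 1·-12 + 1·-5 + 1·-5 = -22
  a_6 = 1·-22 + 1·-12 + 1·-5 = -39
  a_7 = 1·-39 + 1·-22 + 1·-12 = -73
  a_8 = 1·-73 + 1·-39 + 1·-22 = -134
  a_9 = 1·-134 + 1·-73 + 1·-39 = -246
  a_10 = 1·-246 + 1·-134 + 1·-73 = -453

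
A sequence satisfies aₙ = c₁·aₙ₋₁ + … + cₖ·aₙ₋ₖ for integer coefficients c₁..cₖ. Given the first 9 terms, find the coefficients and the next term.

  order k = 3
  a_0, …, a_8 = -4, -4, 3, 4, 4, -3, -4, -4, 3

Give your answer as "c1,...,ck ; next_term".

0,0,-1 ; 4

  a_3 = 0·3 + 0·-4 + -1·-4 = 4
  a_4 = 0·4 + 0·3 + -1·-4 = 4
  a_5 = 0·4 + 0·4 + -1·3 = -3
  a_6 = 0·-3 + 0·4 + -1·4 = -4
  a_7 = 0·-4 + 0·-3 + -1·4 = -4
  a_8 = 0·-4 + 0·-4 + -1·-3 = 3
  a_9 = 0·3 + 0·-4 + -1·-4 = 4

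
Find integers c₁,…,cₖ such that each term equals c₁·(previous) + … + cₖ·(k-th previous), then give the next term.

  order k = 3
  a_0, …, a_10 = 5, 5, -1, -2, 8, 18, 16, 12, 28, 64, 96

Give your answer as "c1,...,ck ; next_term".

2,-2,2 ; 120

  a_3 = 2·-1 + -2·5 + 2·5 = -2
  a_4 = 2·-2 + -2·-1 + 2·5 = 8
  a_5 = 2·8 + -2·-2 + 2·-1 = 18
  a_6 = 2·18 + -2·8 + 2·-2 = 16
  a_7 = 2·16 + -2·18 + 2·8 = 12
  a_8 = 2·12 + -2·16 + 2·18 = 28
  a_9 = 2·28 + -2·12 + 2·16 = 64
  a_10 = 2·64 + -2·28 + 2·12 = 96
  a_11 = 2·96 + -2·64 + 2·28 = 120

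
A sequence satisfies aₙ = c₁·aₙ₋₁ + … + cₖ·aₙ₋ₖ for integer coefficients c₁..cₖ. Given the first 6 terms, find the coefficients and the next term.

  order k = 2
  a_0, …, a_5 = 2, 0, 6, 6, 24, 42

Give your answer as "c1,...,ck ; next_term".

1,3 ; 114

  a_2 = 1·0 + 3·2 = 6
  a_3 = 1·6 + 3·0 = 6
  a_4 = 1·6 + 3·6 = 24
  a_5 = 1·24 + 3·6 = 42
  a_6 = 1·42 + 3·24 = 114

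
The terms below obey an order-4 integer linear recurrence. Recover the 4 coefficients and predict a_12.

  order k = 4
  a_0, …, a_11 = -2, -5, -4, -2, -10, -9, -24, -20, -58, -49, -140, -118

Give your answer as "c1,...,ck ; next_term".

  a_4 = 0·-2 + 2·-4 + 0·-5 + 1·-2 = -10
  a_5 = 0·-10 + 2·-2 + 0·-4 + 1·-5 = -9
  a_6 = 0·-9 + 2·-10 + 0·-2 + 1·-4 = -24
  a_7 = 0·-24 + 2·-9 + 0·-10 + 1·-2 = -20
  a_8 = 0·-20 + 2·-24 + 0·-9 + 1·-10 = -58
  a_9 = 0·-58 + 2·-20 + 0·-24 + 1·-9 = -49
  a_10 = 0·-49 + 2·-58 + 0·-20 + 1·-24 = -140
  a_11 = 0·-140 + 2·-49 + 0·-58 + 1·-20 = -118
  a_12 = 0·-118 + 2·-140 + 0·-49 + 1·-58 = -338

0,2,0,1 ; -338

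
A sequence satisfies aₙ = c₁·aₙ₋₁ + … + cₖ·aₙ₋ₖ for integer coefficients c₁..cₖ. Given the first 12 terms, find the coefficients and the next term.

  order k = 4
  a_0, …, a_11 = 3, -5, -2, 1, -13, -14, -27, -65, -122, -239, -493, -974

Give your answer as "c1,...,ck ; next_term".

  a_4 = 0·1 + 2·-2 + 3·-5 + 2·3 = -13
  a_5 = 0·-13 + 2·1 + 3·-2 + 2·-5 = -14
  a_6 = 0·-14 + 2·-13 + 3·1 + 2·-2 = -27
  a_7 = 0·-27 + 2·-14 + 3·-13 + 2·1 = -65
  a_8 = 0·-65 + 2·-27 + 3·-14 + 2·-13 = -122
  a_9 = 0·-122 + 2·-65 + 3·-27 + 2·-14 = -239
  a_10 = 0·-239 + 2·-122 + 3·-65 + 2·-27 = -493
  a_11 = 0·-493 + 2·-239 + 3·-122 + 2·-65 = -974
  a_12 = 0·-974 + 2·-493 + 3·-239 + 2·-122 = -1947

0,2,3,2 ; -1947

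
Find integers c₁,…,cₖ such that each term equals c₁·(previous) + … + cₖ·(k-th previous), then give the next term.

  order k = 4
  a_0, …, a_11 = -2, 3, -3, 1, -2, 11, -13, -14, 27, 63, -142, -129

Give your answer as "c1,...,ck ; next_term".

  a_4 = -1·1 + -3·-3 + -2·3 + 2·-2 = -2
  a_5 = -1·-2 + -3·1 + -2·-3 + 2·3 = 11
  a_6 = -1·11 + -3·-2 + -2·1 + 2·-3 = -13
  a_7 = -1·-13 + -3·11 + -2·-2 + 2·1 = -14
  a_8 = -1·-14 + -3·-13 + -2·11 + 2·-2 = 27
  a_9 = -1·27 + -3·-14 + -2·-13 + 2·11 = 63
  a_10 = -1·63 + -3·27 + -2·-14 + 2·-13 = -142
  a_11 = -1·-142 + -3·63 + -2·27 + 2·-14 = -129
  a_12 = -1·-129 + -3·-142 + -2·63 + 2·27 = 483

-1,-3,-2,2 ; 483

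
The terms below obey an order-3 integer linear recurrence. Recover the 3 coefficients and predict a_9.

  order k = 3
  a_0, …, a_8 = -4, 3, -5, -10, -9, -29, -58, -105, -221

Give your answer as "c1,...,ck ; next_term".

1,1,2 ; -442

  a_3 = 1·-5 + 1·3 + 2·-4 = -10
  a_4 = 1·-10 + 1·-5 + 2·3 = -9
  a_5 = 1·-9 + 1·-10 + 2·-5 = -29
  a_6 = 1·-29 + 1·-9 + 2·-10 = -58
  a_7 = 1·-58 + 1·-29 + 2·-9 = -105
  a_8 = 1·-105 + 1·-58 + 2·-29 = -221
  a_9 = 1·-221 + 1·-105 + 2·-58 = -442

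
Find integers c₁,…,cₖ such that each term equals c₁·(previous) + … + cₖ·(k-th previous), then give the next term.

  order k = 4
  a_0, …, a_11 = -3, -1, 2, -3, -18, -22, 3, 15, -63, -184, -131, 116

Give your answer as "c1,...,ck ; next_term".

  a_4 = 2·-3 + -3·2 + 3·-1 + 1·-3 = -18
  a_5 = 2·-18 + -3·-3 + 3·2 + 1·-1 = -22
  a_6 = 2·-22 + -3·-18 + 3·-3 + 1·2 = 3
  a_7 = 2·3 + -3·-22 + 3·-18 + 1·-3 = 15
  a_8 = 2·15 + -3·3 + 3·-22 + 1·-18 = -63
  a_9 = 2·-63 + -3·15 + 3·3 + 1·-22 = -184
  a_10 = 2·-184 + -3·-63 + 3·15 + 1·3 = -131
  a_11 = 2·-131 + -3·-184 + 3·-63 + 1·15 = 116
  a_12 = 2·116 + -3·-131 + 3·-184 + 1·-63 = 10

2,-3,3,1 ; 10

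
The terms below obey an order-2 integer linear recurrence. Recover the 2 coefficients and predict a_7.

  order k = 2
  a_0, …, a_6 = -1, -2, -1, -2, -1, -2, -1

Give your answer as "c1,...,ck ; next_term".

0,1 ; -2

  a_2 = 0·-2 + 1·-1 = -1
  a_3 = 0·-1 + 1·-2 = -2
  a_4 = 0·-2 + 1·-1 = -1
  a_5 = 0·-1 + 1·-2 = -2
  a_6 = 0·-2 + 1·-1 = -1
  a_7 = 0·-1 + 1·-2 = -2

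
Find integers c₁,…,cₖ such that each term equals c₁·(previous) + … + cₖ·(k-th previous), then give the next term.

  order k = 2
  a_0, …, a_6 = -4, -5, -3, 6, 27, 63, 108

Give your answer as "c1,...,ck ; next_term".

  a_2 = 3·-5 + -3·-4 = -3
  a_3 = 3·-3 + -3·-5 = 6
  a_4 = 3·6 + -3·-3 = 27
  a_5 = 3·27 + -3·6 = 63
  a_6 = 3·63 + -3·27 = 108
  a_7 = 3·108 + -3·63 = 135

3,-3 ; 135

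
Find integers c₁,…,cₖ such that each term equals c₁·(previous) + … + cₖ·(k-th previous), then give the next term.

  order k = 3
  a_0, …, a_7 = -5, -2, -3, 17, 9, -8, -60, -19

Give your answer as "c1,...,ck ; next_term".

  a_3 = 0·-3 + -1·-2 + -3·-5 = 17
  a_4 = 0·17 + -1·-3 + -3·-2 = 9
  a_5 = 0·9 + -1·17 + -3·-3 = -8
  a_6 = 0·-8 + -1·9 + -3·17 = -60
  a_7 = 0·-60 + -1·-8 + -3·9 = -19
  a_8 = 0·-19 + -1·-60 + -3·-8 = 84

0,-1,-3 ; 84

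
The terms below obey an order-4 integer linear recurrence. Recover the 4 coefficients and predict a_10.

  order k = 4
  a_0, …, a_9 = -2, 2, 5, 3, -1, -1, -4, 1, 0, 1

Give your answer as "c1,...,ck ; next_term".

-1,0,0,-1 ; 3

  a_4 = -1·3 + 0·5 + 0·2 + -1·-2 = -1
  a_5 = -1·-1 + 0·3 + 0·5 + -1·2 = -1
  a_6 = -1·-1 + 0·-1 + 0·3 + -1·5 = -4
  a_7 = -1·-4 + 0·-1 + 0·-1 + -1·3 = 1
  a_8 = -1·1 + 0·-4 + 0·-1 + -1·-1 = 0
  a_9 = -1·0 + 0·1 + 0·-4 + -1·-1 = 1
  a_10 = -1·1 + 0·0 + 0·1 + -1·-4 = 3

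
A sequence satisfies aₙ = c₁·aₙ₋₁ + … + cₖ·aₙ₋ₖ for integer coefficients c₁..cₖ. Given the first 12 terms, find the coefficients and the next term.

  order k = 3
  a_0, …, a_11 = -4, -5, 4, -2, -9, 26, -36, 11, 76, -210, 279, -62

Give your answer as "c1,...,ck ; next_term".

  a_3 = -2·4 + -2·-5 + 1·-4 = -2
  a_4 = -2·-2 + -2·4 + 1·-5 = -9
  a_5 = -2·-9 + -2·-2 + 1·4 = 26
  a_6 = -2·26 + -2·-9 + 1·-2 = -36
  a_7 = -2·-36 + -2·26 + 1·-9 = 11
  a_8 = -2·11 + -2·-36 + 1·26 = 76
  a_9 = -2·76 + -2·11 + 1·-36 = -210
  a_10 = -2·-210 + -2·76 + 1·11 = 279
  a_11 = -2·279 + -2·-210 + 1·76 = -62
  a_12 = -2·-62 + -2·279 + 1·-210 = -644

-2,-2,1 ; -644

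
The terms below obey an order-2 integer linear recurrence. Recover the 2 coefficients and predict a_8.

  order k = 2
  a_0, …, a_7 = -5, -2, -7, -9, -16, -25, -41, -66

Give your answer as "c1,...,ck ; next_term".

1,1 ; -107

  a_2 = 1·-2 + 1·-5 = -7
  a_3 = 1·-7 + 1·-2 = -9
  a_4 = 1·-9 + 1·-7 = -16
  a_5 = 1·-16 + 1·-9 = -25
  a_6 = 1·-25 + 1·-16 = -41
  a_7 = 1·-41 + 1·-25 = -66
  a_8 = 1·-66 + 1·-41 = -107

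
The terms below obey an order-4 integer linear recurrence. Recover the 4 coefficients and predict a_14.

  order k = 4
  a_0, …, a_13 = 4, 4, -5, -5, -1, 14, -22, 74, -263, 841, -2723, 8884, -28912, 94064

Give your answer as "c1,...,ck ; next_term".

  a_4 = -3·-5 + 0·-5 + -3·4 + -1·4 = -1
  a_5 = -3·-1 + 0·-5 + -3·-5 + -1·4 = 14
  a_6 = -3·14 + 0·-1 + -3·-5 + -1·-5 = -22
  a_7 = -3·-22 + 0·14 + -3·-1 + -1·-5 = 74
  a_8 = -3·74 + 0·-22 + -3·14 + -1·-1 = -263
  a_9 = -3·-263 + 0·74 + -3·-22 + -1·14 = 841
  a_10 = -3·841 + 0·-263 + -3·74 + -1·-22 = -2723
  a_11 = -3·-2723 + 0·841 + -3·-263 + -1·74 = 8884
  a_12 = -3·8884 + 0·-2723 + -3·841 + -1·-263 = -28912
  a_13 = -3·-28912 + 0·8884 + -3·-2723 + -1·841 = 94064
  a_14 = -3·94064 + 0·-28912 + -3·8884 + -1·-2723 = -306121

-3,0,-3,-1 ; -306121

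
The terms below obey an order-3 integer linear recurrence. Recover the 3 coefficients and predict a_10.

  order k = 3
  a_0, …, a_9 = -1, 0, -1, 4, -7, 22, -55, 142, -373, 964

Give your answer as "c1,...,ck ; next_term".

  a_3 = -1·-1 + 3·0 + -3·-1 = 4
  a_4 = -1·4 + 3·-1 + -3·0 = -7
  a_5 = -1·-7 + 3·4 + -3·-1 = 22
  a_6 = -1·22 + 3·-7 + -3·4 = -55
  a_7 = -1·-55 + 3·22 + -3·-7 = 142
  a_8 = -1·142 + 3·-55 + -3·22 = -373
  a_9 = -1·-373 + 3·142 + -3·-55 = 964
  a_10 = -1·964 + 3·-373 + -3·142 = -2509

-1,3,-3 ; -2509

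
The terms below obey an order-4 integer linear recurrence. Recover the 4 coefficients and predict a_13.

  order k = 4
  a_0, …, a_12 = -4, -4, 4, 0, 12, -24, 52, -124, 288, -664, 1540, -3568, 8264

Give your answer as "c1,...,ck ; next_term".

-1,2,-2,1 ; -19144

  a_4 = -1·0 + 2·4 + -2·-4 + 1·-4 = 12
  a_5 = -1·12 + 2·0 + -2·4 + 1·-4 = -24
  a_6 = -1·-24 + 2·12 + -2·0 + 1·4 = 52
  a_7 = -1·52 + 2·-24 + -2·12 + 1·0 = -124
  a_8 = -1·-124 + 2·52 + -2·-24 + 1·12 = 288
  a_9 = -1·288 + 2·-124 + -2·52 + 1·-24 = -664
  a_10 = -1·-664 + 2·288 + -2·-124 + 1·52 = 1540
  a_11 = -1·1540 + 2·-664 + -2·288 + 1·-124 = -3568
  a_12 = -1·-3568 + 2·1540 + -2·-664 + 1·288 = 8264
  a_13 = -1·8264 + 2·-3568 + -2·1540 + 1·-664 = -19144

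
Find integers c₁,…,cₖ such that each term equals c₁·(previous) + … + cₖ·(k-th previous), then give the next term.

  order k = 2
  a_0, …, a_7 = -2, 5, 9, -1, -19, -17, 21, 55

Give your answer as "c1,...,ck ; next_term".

  a_2 = 1·5 + -2·-2 = 9
  a_3 = 1·9 + -2·5 = -1
  a_4 = 1·-1 + -2·9 = -19
  a_5 = 1·-19 + -2·-1 = -17
  a_6 = 1·-17 + -2·-19 = 21
  a_7 = 1·21 + -2·-17 = 55
  a_8 = 1·55 + -2·21 = 13

1,-2 ; 13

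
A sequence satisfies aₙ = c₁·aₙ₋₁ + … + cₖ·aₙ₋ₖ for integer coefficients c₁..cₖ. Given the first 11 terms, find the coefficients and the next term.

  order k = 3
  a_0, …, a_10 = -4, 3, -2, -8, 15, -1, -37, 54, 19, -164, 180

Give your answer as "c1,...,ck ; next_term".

  a_3 = -1·-2 + -2·3 + 1·-4 = -8
  a_4 = -1·-8 + -2·-2 + 1·3 = 15
  a_5 = -1·15 + -2·-8 + 1·-2 = -1
  a_6 = -1·-1 + -2·15 + 1·-8 = -37
  a_7 = -1·-37 + -2·-1 + 1·15 = 54
  a_8 = -1·54 + -2·-37 + 1·-1 = 19
  a_9 = -1·19 + -2·54 + 1·-37 = -164
  a_10 = -1·-164 + -2·19 + 1·54 = 180
  a_11 = -1·180 + -2·-164 + 1·19 = 167

-1,-2,1 ; 167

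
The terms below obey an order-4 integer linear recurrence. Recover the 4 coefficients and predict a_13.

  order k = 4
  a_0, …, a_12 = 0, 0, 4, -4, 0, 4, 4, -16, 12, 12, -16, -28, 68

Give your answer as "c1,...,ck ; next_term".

  a_4 = -1·-4 + -1·4 + 0·0 + 2·0 = 0
  a_5 = -1·0 + -1·-4 + 0·4 + 2·0 = 4
  a_6 = -1·4 + -1·0 + 0·-4 + 2·4 = 4
  a_7 = -1·4 + -1·4 + 0·0 + 2·-4 = -16
  a_8 = -1·-16 + -1·4 + 0·4 + 2·0 = 12
  a_9 = -1·12 + -1·-16 + 0·4 + 2·4 = 12
  a_10 = -1·12 + -1·12 + 0·-16 + 2·4 = -16
  a_11 = -1·-16 + -1·12 + 0·12 + 2·-16 = -28
  a_12 = -1·-28 + -1·-16 + 0·12 + 2·12 = 68
  a_13 = -1·68 + -1·-28 + 0·-16 + 2·12 = -16

-1,-1,0,2 ; -16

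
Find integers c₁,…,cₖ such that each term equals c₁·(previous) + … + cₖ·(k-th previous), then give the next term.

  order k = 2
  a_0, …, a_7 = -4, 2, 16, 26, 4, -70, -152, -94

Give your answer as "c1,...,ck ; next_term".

  a_2 = 2·2 + -3·-4 = 16
  a_3 = 2·16 + -3·2 = 26
  a_4 = 2·26 + -3·16 = 4
  a_5 = 2·4 + -3·26 = -70
  a_6 = 2·-70 + -3·4 = -152
  a_7 = 2·-152 + -3·-70 = -94
  a_8 = 2·-94 + -3·-152 = 268

2,-3 ; 268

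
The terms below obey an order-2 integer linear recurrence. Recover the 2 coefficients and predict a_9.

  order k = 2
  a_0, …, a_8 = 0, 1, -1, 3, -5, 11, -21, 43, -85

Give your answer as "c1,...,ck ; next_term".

  a_2 = -1·1 + 2·0 = -1
  a_3 = -1·-1 + 2·1 = 3
  a_4 = -1·3 + 2·-1 = -5
  a_5 = -1·-5 + 2·3 = 11
  a_6 = -1·11 + 2·-5 = -21
  a_7 = -1·-21 + 2·11 = 43
  a_8 = -1·43 + 2·-21 = -85
  a_9 = -1·-85 + 2·43 = 171

-1,2 ; 171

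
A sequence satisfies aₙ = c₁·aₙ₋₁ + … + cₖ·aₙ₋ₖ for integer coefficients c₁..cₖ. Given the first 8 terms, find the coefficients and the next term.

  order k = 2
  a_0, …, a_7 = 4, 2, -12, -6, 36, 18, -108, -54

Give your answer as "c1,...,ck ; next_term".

0,-3 ; 324

  a_2 = 0·2 + -3·4 = -12
  a_3 = 0·-12 + -3·2 = -6
  a_4 = 0·-6 + -3·-12 = 36
  a_5 = 0·36 + -3·-6 = 18
  a_6 = 0·18 + -3·36 = -108
  a_7 = 0·-108 + -3·18 = -54
  a_8 = 0·-54 + -3·-108 = 324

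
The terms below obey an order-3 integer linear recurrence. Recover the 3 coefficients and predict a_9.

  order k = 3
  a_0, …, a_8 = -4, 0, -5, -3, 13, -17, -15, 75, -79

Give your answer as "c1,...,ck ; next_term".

-1,-2,2 ; -101

  a_3 = -1·-5 + -2·0 + 2·-4 = -3
  a_4 = -1·-3 + -2·-5 + 2·0 = 13
  a_5 = -1·13 + -2·-3 + 2·-5 = -17
  a_6 = -1·-17 + -2·13 + 2·-3 = -15
  a_7 = -1·-15 + -2·-17 + 2·13 = 75
  a_8 = -1·75 + -2·-15 + 2·-17 = -79
  a_9 = -1·-79 + -2·75 + 2·-15 = -101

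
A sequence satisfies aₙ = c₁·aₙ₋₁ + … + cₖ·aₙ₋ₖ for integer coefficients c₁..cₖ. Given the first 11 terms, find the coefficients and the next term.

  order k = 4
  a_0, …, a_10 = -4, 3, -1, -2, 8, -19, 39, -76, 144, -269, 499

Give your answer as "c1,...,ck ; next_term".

-2,0,0,-1 ; -922

  a_4 = -2·-2 + 0·-1 + 0·3 + -1·-4 = 8
  a_5 = -2·8 + 0·-2 + 0·-1 + -1·3 = -19
  a_6 = -2·-19 + 0·8 + 0·-2 + -1·-1 = 39
  a_7 = -2·39 + 0·-19 + 0·8 + -1·-2 = -76
  a_8 = -2·-76 + 0·39 + 0·-19 + -1·8 = 144
  a_9 = -2·144 + 0·-76 + 0·39 + -1·-19 = -269
  a_10 = -2·-269 + 0·144 + 0·-76 + -1·39 = 499
  a_11 = -2·499 + 0·-269 + 0·144 + -1·-76 = -922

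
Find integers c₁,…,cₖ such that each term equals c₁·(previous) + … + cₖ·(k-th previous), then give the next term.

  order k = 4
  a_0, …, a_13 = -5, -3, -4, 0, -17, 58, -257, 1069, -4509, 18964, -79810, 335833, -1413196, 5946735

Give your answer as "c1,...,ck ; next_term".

  a_4 = -4·0 + 1·-4 + 1·-3 + 2·-5 = -17
  a_5 = -4·-17 + 1·0 + 1·-4 + 2·-3 = 58
  a_6 = -4·58 + 1·-17 + 1·0 + 2·-4 = -257
  a_7 = -4·-257 + 1·58 + 1·-17 + 2·0 = 1069
  a_8 = -4·1069 + 1·-257 + 1·58 + 2·-17 = -4509
  a_9 = -4·-4509 + 1·1069 + 1·-257 + 2·58 = 18964
  a_10 = -4·18964 + 1·-4509 + 1·1069 + 2·-257 = -79810
  a_11 = -4·-79810 + 1·18964 + 1·-4509 + 2·1069 = 335833
  a_12 = -4·335833 + 1·-79810 + 1·18964 + 2·-4509 = -1413196
  a_13 = -4·-1413196 + 1·335833 + 1·-79810 + 2·18964 = 5946735
  a_14 = -4·5946735 + 1·-1413196 + 1·335833 + 2·-79810 = -25023923

-4,1,1,2 ; -25023923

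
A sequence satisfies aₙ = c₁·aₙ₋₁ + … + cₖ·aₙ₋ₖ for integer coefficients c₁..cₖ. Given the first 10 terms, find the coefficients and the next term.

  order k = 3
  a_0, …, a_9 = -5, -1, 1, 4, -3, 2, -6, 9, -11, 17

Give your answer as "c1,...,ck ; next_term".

-1,0,-1 ; -26

  a_3 = -1·1 + 0·-1 + -1·-5 = 4
  a_4 = -1·4 + 0·1 + -1·-1 = -3
  a_5 = -1·-3 + 0·4 + -1·1 = 2
  a_6 = -1·2 + 0·-3 + -1·4 = -6
  a_7 = -1·-6 + 0·2 + -1·-3 = 9
  a_8 = -1·9 + 0·-6 + -1·2 = -11
  a_9 = -1·-11 + 0·9 + -1·-6 = 17
  a_10 = -1·17 + 0·-11 + -1·9 = -26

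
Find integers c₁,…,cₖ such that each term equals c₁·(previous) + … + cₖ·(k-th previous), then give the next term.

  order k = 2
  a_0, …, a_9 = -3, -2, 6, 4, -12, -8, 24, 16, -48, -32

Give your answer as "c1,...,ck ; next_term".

  a_2 = 0·-2 + -2·-3 = 6
  a_3 = 0·6 + -2·-2 = 4
  a_4 = 0·4 + -2·6 = -12
  a_5 = 0·-12 + -2·4 = -8
  a_6 = 0·-8 + -2·-12 = 24
  a_7 = 0·24 + -2·-8 = 16
  a_8 = 0·16 + -2·24 = -48
  a_9 = 0·-48 + -2·16 = -32
  a_10 = 0·-32 + -2·-48 = 96

0,-2 ; 96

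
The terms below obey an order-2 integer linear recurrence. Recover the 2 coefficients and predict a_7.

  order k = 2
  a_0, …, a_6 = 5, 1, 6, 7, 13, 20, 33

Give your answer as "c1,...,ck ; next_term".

1,1 ; 53

  a_2 = 1·1 + 1·5 = 6
  a_3 = 1·6 + 1·1 = 7
  a_4 = 1·7 + 1·6 = 13
  a_5 = 1·13 + 1·7 = 20
  a_6 = 1·20 + 1·13 = 33
  a_7 = 1·33 + 1·20 = 53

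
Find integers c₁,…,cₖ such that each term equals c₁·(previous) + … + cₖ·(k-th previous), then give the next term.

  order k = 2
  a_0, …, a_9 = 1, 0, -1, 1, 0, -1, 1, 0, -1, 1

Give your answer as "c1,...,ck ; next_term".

-1,-1 ; 0

  a_2 = -1·0 + -1·1 = -1
  a_3 = -1·-1 + -1·0 = 1
  a_4 = -1·1 + -1·-1 = 0
  a_5 = -1·0 + -1·1 = -1
  a_6 = -1·-1 + -1·0 = 1
  a_7 = -1·1 + -1·-1 = 0
  a_8 = -1·0 + -1·1 = -1
  a_9 = -1·-1 + -1·0 = 1
  a_10 = -1·1 + -1·-1 = 0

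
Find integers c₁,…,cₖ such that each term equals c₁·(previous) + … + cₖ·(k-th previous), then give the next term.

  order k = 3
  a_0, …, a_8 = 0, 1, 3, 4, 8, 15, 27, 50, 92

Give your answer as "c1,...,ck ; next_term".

  a_3 = 1·3 + 1·1 + 1·0 = 4
  a_4 = 1·4 + 1·3 + 1·1 = 8
  a_5 = 1·8 + 1·4 + 1·3 = 15
  a_6 = 1·15 + 1·8 + 1·4 = 27
  a_7 = 1·27 + 1·15 + 1·8 = 50
  a_8 = 1·50 + 1·27 + 1·15 = 92
  a_9 = 1·92 + 1·50 + 1·27 = 169

1,1,1 ; 169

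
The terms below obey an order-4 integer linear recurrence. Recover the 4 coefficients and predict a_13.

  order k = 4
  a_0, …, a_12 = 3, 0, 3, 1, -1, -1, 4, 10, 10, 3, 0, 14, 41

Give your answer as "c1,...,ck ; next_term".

2,-2,1,1 ; 57

  a_4 = 2·1 + -2·3 + 1·0 + 1·3 = -1
  a_5 = 2·-1 + -2·1 + 1·3 + 1·0 = -1
  a_6 = 2·-1 + -2·-1 + 1·1 + 1·3 = 4
  a_7 = 2·4 + -2·-1 + 1·-1 + 1·1 = 10
  a_8 = 2·10 + -2·4 + 1·-1 + 1·-1 = 10
  a_9 = 2·10 + -2·10 + 1·4 + 1·-1 = 3
  a_10 = 2·3 + -2·10 + 1·10 + 1·4 = 0
  a_11 = 2·0 + -2·3 + 1·10 + 1·10 = 14
  a_12 = 2·14 + -2·0 + 1·3 + 1·10 = 41
  a_13 = 2·41 + -2·14 + 1·0 + 1·3 = 57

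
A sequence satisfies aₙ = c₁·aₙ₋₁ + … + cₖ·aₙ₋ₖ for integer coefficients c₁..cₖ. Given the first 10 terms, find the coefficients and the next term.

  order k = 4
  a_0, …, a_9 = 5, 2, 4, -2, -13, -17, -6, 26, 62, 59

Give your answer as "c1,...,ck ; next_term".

  a_4 = 1·-2 + -1·4 + -1·2 + -1·5 = -13
  a_5 = 1·-13 + -1·-2 + -1·4 + -1·2 = -17
  a_6 = 1·-17 + -1·-13 + -1·-2 + -1·4 = -6
  a_7 = 1·-6 + -1·-17 + -1·-13 + -1·-2 = 26
  a_8 = 1·26 + -1·-6 + -1·-17 + -1·-13 = 62
  a_9 = 1·62 + -1·26 + -1·-6 + -1·-17 = 59
  a_10 = 1·59 + -1·62 + -1·26 + -1·-6 = -23

1,-1,-1,-1 ; -23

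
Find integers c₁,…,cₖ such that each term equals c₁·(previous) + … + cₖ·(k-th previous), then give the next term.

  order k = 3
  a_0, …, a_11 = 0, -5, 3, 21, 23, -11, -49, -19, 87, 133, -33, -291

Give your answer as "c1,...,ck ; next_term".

2,-3,2 ; -217

  a_3 = 2·3 + -3·-5 + 2·0 = 21
  a_4 = 2·21 + -3·3 + 2·-5 = 23
  a_5 = 2·23 + -3·21 + 2·3 = -11
  a_6 = 2·-11 + -3·23 + 2·21 = -49
  a_7 = 2·-49 + -3·-11 + 2·23 = -19
  a_8 = 2·-19 + -3·-49 + 2·-11 = 87
  a_9 = 2·87 + -3·-19 + 2·-49 = 133
  a_10 = 2·133 + -3·87 + 2·-19 = -33
  a_11 = 2·-33 + -3·133 + 2·87 = -291
  a_12 = 2·-291 + -3·-33 + 2·133 = -217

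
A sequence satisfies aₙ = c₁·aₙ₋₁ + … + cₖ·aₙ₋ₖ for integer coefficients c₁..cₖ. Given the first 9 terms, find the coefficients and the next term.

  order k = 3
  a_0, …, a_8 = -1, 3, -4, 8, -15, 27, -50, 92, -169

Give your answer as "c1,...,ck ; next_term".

-1,1,-1 ; 311

  a_3 = -1·-4 + 1·3 + -1·-1 = 8
  a_4 = -1·8 + 1·-4 + -1·3 = -15
  a_5 = -1·-15 + 1·8 + -1·-4 = 27
  a_6 = -1·27 + 1·-15 + -1·8 = -50
  a_7 = -1·-50 + 1·27 + -1·-15 = 92
  a_8 = -1·92 + 1·-50 + -1·27 = -169
  a_9 = -1·-169 + 1·92 + -1·-50 = 311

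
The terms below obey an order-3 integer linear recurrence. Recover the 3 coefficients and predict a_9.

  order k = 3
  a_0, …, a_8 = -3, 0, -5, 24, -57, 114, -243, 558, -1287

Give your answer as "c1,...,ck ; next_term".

-3,-3,-3 ; 2916

  a_3 = -3·-5 + -3·0 + -3·-3 = 24
  a_4 = -3·24 + -3·-5 + -3·0 = -57
  a_5 = -3·-57 + -3·24 + -3·-5 = 114
  a_6 = -3·114 + -3·-57 + -3·24 = -243
  a_7 = -3·-243 + -3·114 + -3·-57 = 558
  a_8 = -3·558 + -3·-243 + -3·114 = -1287
  a_9 = -3·-1287 + -3·558 + -3·-243 = 2916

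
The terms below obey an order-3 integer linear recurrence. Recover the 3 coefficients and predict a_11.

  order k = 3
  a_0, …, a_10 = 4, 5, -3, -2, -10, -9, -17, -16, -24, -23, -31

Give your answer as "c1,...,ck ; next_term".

  a_3 = 1·-3 + 1·5 + -1·4 = -2
  a_4 = 1·-2 + 1·-3 + -1·5 = -10
  a_5 = 1·-10 + 1·-2 + -1·-3 = -9
  a_6 = 1·-9 + 1·-10 + -1·-2 = -17
  a_7 = 1·-17 + 1·-9 + -1·-10 = -16
  a_8 = 1·-16 + 1·-17 + -1·-9 = -24
  a_9 = 1·-24 + 1·-16 + -1·-17 = -23
  a_10 = 1·-23 + 1·-24 + -1·-16 = -31
  a_11 = 1·-31 + 1·-23 + -1·-24 = -30

1,1,-1 ; -30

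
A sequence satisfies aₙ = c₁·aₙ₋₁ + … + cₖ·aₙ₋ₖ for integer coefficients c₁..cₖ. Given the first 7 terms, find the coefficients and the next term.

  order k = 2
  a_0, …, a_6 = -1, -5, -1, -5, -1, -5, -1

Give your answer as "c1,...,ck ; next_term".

  a_2 = 0·-5 + 1·-1 = -1
  a_3 = 0·-1 + 1·-5 = -5
  a_4 = 0·-5 + 1·-1 = -1
  a_5 = 0·-1 + 1·-5 = -5
  a_6 = 0·-5 + 1·-1 = -1
  a_7 = 0·-1 + 1·-5 = -5

0,1 ; -5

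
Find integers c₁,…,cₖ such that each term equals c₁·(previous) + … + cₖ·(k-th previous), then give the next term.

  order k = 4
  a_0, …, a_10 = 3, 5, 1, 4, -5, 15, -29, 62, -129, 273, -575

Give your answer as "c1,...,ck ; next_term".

-2,0,0,1 ; 1212

  a_4 = -2·4 + 0·1 + 0·5 + 1·3 = -5
  a_5 = -2·-5 + 0·4 + 0·1 + 1·5 = 15
  a_6 = -2·15 + 0·-5 + 0·4 + 1·1 = -29
  a_7 = -2·-29 + 0·15 + 0·-5 + 1·4 = 62
  a_8 = -2·62 + 0·-29 + 0·15 + 1·-5 = -129
  a_9 = -2·-129 + 0·62 + 0·-29 + 1·15 = 273
  a_10 = -2·273 + 0·-129 + 0·62 + 1·-29 = -575
  a_11 = -2·-575 + 0·273 + 0·-129 + 1·62 = 1212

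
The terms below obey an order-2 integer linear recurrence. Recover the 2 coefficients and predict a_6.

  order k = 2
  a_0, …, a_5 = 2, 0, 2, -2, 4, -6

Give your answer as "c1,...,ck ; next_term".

-1,1 ; 10

  a_2 = -1·0 + 1·2 = 2
  a_3 = -1·2 + 1·0 = -2
  a_4 = -1·-2 + 1·2 = 4
  a_5 = -1·4 + 1·-2 = -6
  a_6 = -1·-6 + 1·4 = 10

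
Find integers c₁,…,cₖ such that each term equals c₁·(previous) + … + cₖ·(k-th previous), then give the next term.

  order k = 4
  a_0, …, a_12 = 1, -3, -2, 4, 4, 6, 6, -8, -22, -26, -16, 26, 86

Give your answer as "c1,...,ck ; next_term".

  a_4 = 1·4 + -1·-2 + 0·-3 + -2·1 = 4
  a_5 = 1·4 + -1·4 + 0·-2 + -2·-3 = 6
  a_6 = 1·6 + -1·4 + 0·4 + -2·-2 = 6
  a_7 = 1·6 + -1·6 + 0·4 + -2·4 = -8
  a_8 = 1·-8 + -1·6 + 0·6 + -2·4 = -22
  a_9 = 1·-22 + -1·-8 + 0·6 + -2·6 = -26
  a_10 = 1·-26 + -1·-22 + 0·-8 + -2·6 = -16
  a_11 = 1·-16 + -1·-26 + 0·-22 + -2·-8 = 26
  a_12 = 1·26 + -1·-16 + 0·-26 + -2·-22 = 86
  a_13 = 1·86 + -1·26 + 0·-16 + -2·-26 = 112

1,-1,0,-2 ; 112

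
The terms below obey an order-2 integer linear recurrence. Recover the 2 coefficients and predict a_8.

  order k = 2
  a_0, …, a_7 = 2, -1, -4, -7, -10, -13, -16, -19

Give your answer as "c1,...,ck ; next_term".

  a_2 = 2·-1 + -1·2 = -4
  a_3 = 2·-4 + -1·-1 = -7
  a_4 = 2·-7 + -1·-4 = -10
  a_5 = 2·-10 + -1·-7 = -13
  a_6 = 2·-13 + -1·-10 = -16
  a_7 = 2·-16 + -1·-13 = -19
  a_8 = 2·-19 + -1·-16 = -22

2,-1 ; -22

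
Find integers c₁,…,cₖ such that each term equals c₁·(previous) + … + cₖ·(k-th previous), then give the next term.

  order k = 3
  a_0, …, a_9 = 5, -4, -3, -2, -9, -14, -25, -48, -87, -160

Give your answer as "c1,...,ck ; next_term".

  a_3 = 1·-3 + 1·-4 + 1·5 = -2
  a_4 = 1·-2 + 1·-3 + 1·-4 = -9
  a_5 = 1·-9 + 1·-2 + 1·-3 = -14
  a_6 = 1·-14 + 1·-9 + 1·-2 = -25
  a_7 = 1·-25 + 1·-14 + 1·-9 = -48
  a_8 = 1·-48 + 1·-25 + 1·-14 = -87
  a_9 = 1·-87 + 1·-48 + 1·-25 = -160
  a_10 = 1·-160 + 1·-87 + 1·-48 = -295

1,1,1 ; -295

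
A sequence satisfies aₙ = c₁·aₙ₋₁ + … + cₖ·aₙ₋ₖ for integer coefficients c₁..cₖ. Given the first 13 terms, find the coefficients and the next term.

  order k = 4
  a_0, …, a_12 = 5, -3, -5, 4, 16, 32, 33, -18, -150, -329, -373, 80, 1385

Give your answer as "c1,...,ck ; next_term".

2,-2,-1,-1 ; 3312

  a_4 = 2·4 + -2·-5 + -1·-3 + -1·5 = 16
  a_5 = 2·16 + -2·4 + -1·-5 + -1·-3 = 32
  a_6 = 2·32 + -2·16 + -1·4 + -1·-5 = 33
  a_7 = 2·33 + -2·32 + -1·16 + -1·4 = -18
  a_8 = 2·-18 + -2·33 + -1·32 + -1·16 = -150
  a_9 = 2·-150 + -2·-18 + -1·33 + -1·32 = -329
  a_10 = 2·-329 + -2·-150 + -1·-18 + -1·33 = -373
  a_11 = 2·-373 + -2·-329 + -1·-150 + -1·-18 = 80
  a_12 = 2·80 + -2·-373 + -1·-329 + -1·-150 = 1385
  a_13 = 2·1385 + -2·80 + -1·-373 + -1·-329 = 3312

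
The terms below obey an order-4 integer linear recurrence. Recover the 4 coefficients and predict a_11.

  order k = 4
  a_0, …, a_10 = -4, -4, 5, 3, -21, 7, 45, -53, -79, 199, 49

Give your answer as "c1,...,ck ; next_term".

-1,-2,0,2 ; -553

  a_4 = -1·3 + -2·5 + 0·-4 + 2·-4 = -21
  a_5 = -1·-21 + -2·3 + 0·5 + 2·-4 = 7
  a_6 = -1·7 + -2·-21 + 0·3 + 2·5 = 45
  a_7 = -1·45 + -2·7 + 0·-21 + 2·3 = -53
  a_8 = -1·-53 + -2·45 + 0·7 + 2·-21 = -79
  a_9 = -1·-79 + -2·-53 + 0·45 + 2·7 = 199
  a_10 = -1·199 + -2·-79 + 0·-53 + 2·45 = 49
  a_11 = -1·49 + -2·199 + 0·-79 + 2·-53 = -553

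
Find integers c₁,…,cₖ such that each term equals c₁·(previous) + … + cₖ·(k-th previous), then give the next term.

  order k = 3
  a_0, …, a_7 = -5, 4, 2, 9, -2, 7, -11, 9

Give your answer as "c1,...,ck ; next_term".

  a_3 = 0·2 + 1·4 + -1·-5 = 9
  a_4 = 0·9 + 1·2 + -1·4 = -2
  a_5 = 0·-2 + 1·9 + -1·2 = 7
  a_6 = 0·7 + 1·-2 + -1·9 = -11
  a_7 = 0·-11 + 1·7 + -1·-2 = 9
  a_8 = 0·9 + 1·-11 + -1·7 = -18

0,1,-1 ; -18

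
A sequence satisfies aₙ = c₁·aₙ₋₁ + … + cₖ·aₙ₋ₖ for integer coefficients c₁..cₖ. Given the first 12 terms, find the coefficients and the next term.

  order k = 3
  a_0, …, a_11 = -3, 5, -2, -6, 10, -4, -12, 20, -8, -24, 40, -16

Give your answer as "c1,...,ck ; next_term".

0,0,2 ; -48

  a_3 = 0·-2 + 0·5 + 2·-3 = -6
  a_4 = 0·-6 + 0·-2 + 2·5 = 10
  a_5 = 0·10 + 0·-6 + 2·-2 = -4
  a_6 = 0·-4 + 0·10 + 2·-6 = -12
  a_7 = 0·-12 + 0·-4 + 2·10 = 20
  a_8 = 0·20 + 0·-12 + 2·-4 = -8
  a_9 = 0·-8 + 0·20 + 2·-12 = -24
  a_10 = 0·-24 + 0·-8 + 2·20 = 40
  a_11 = 0·40 + 0·-24 + 2·-8 = -16
  a_12 = 0·-16 + 0·40 + 2·-24 = -48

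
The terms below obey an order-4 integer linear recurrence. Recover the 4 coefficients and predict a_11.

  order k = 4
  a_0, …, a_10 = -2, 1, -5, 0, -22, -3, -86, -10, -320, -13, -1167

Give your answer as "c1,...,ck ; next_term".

  a_4 = 1·0 + 4·-5 + -4·1 + -1·-2 = -22
  a_5 = 1·-22 + 4·0 + -4·-5 + -1·1 = -3
  a_6 = 1·-3 + 4·-22 + -4·0 + -1·-5 = -86
  a_7 = 1·-86 + 4·-3 + -4·-22 + -1·0 = -10
  a_8 = 1·-10 + 4·-86 + -4·-3 + -1·-22 = -320
  a_9 = 1·-320 + 4·-10 + -4·-86 + -1·-3 = -13
  a_10 = 1·-13 + 4·-320 + -4·-10 + -1·-86 = -1167
  a_11 = 1·-1167 + 4·-13 + -4·-320 + -1·-10 = 71

1,4,-4,-1 ; 71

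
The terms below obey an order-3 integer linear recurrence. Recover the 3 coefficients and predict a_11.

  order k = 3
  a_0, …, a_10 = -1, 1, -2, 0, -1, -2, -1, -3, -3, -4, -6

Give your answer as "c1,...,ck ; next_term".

  a_3 = 0·-2 + 1·1 + 1·-1 = 0
  a_4 = 0·0 + 1·-2 + 1·1 = -1
  a_5 = 0·-1 + 1·0 + 1·-2 = -2
  a_6 = 0·-2 + 1·-1 + 1·0 = -1
  a_7 = 0·-1 + 1·-2 + 1·-1 = -3
  a_8 = 0·-3 + 1·-1 + 1·-2 = -3
  a_9 = 0·-3 + 1·-3 + 1·-1 = -4
  a_10 = 0·-4 + 1·-3 + 1·-3 = -6
  a_11 = 0·-6 + 1·-4 + 1·-3 = -7

0,1,1 ; -7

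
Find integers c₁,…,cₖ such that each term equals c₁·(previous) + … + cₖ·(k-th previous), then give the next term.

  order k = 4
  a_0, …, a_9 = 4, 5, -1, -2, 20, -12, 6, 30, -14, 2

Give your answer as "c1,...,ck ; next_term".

  a_4 = -1·-2 + 0·-1 + 2·5 + 2·4 = 20
  a_5 = -1·20 + 0·-2 + 2·-1 + 2·5 = -12
  a_6 = -1·-12 + 0·20 + 2·-2 + 2·-1 = 6
  a_7 = -1·6 + 0·-12 + 2·20 + 2·-2 = 30
  a_8 = -1·30 + 0·6 + 2·-12 + 2·20 = -14
  a_9 = -1·-14 + 0·30 + 2·6 + 2·-12 = 2
  a_10 = -1·2 + 0·-14 + 2·30 + 2·6 = 70

-1,0,2,2 ; 70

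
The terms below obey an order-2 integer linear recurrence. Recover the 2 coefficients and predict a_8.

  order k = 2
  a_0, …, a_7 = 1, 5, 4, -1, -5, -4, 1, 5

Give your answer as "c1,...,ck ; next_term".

  a_2 = 1·5 + -1·1 = 4
  a_3 = 1·4 + -1·5 = -1
  a_4 = 1·-1 + -1·4 = -5
  a_5 = 1·-5 + -1·-1 = -4
  a_6 = 1·-4 + -1·-5 = 1
  a_7 = 1·1 + -1·-4 = 5
  a_8 = 1·5 + -1·1 = 4

1,-1 ; 4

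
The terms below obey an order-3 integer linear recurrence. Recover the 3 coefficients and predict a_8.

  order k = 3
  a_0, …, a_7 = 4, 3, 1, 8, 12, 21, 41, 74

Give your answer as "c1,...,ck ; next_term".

1,1,1 ; 136

  a_3 = 1·1 + 1·3 + 1·4 = 8
  a_4 = 1·8 + 1·1 + 1·3 = 12
  a_5 = 1·12 + 1·8 + 1·1 = 21
  a_6 = 1·21 + 1·12 + 1·8 = 41
  a_7 = 1·41 + 1·21 + 1·12 = 74
  a_8 = 1·74 + 1·41 + 1·21 = 136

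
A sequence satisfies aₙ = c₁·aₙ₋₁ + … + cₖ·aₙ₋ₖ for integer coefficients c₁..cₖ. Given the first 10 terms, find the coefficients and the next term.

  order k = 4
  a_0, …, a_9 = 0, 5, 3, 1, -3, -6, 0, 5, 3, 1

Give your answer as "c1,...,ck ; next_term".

  a_4 = 0·1 + -1·3 + 0·5 + -1·0 = -3
  a_5 = 0·-3 + -1·1 + 0·3 + -1·5 = -6
  a_6 = 0·-6 + -1·-3 + 0·1 + -1·3 = 0
  a_7 = 0·0 + -1·-6 + 0·-3 + -1·1 = 5
  a_8 = 0·5 + -1·0 + 0·-6 + -1·-3 = 3
  a_9 = 0·3 + -1·5 + 0·0 + -1·-6 = 1
  a_10 = 0·1 + -1·3 + 0·5 + -1·0 = -3

0,-1,0,-1 ; -3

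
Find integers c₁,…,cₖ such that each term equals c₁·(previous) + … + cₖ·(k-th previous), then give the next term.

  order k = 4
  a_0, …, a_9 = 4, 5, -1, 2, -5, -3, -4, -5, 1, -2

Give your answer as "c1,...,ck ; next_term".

  a_4 = 0·2 + 1·-1 + 0·5 + -1·4 = -5
  a_5 = 0·-5 + 1·2 + 0·-1 + -1·5 = -3
  a_6 = 0·-3 + 1·-5 + 0·2 + -1·-1 = -4
  a_7 = 0·-4 + 1·-3 + 0·-5 + -1·2 = -5
  a_8 = 0·-5 + 1·-4 + 0·-3 + -1·-5 = 1
  a_9 = 0·1 + 1·-5 + 0·-4 + -1·-3 = -2
  a_10 = 0·-2 + 1·1 + 0·-5 + -1·-4 = 5

0,1,0,-1 ; 5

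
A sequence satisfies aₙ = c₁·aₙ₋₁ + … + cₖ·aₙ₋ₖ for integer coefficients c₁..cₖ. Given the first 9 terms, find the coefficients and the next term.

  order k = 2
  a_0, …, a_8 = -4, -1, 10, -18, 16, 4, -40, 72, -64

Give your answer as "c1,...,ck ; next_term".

-2,-2 ; -16

  a_2 = -2·-1 + -2·-4 = 10
  a_3 = -2·10 + -2·-1 = -18
  a_4 = -2·-18 + -2·10 = 16
  a_5 = -2·16 + -2·-18 = 4
  a_6 = -2·4 + -2·16 = -40
  a_7 = -2·-40 + -2·4 = 72
  a_8 = -2·72 + -2·-40 = -64
  a_9 = -2·-64 + -2·72 = -16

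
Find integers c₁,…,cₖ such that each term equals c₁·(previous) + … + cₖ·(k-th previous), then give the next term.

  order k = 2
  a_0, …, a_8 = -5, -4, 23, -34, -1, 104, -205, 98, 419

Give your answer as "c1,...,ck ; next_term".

-2,-3 ; -1132

  a_2 = -2·-4 + -3·-5 = 23
  a_3 = -2·23 + -3·-4 = -34
  a_4 = -2·-34 + -3·23 = -1
  a_5 = -2·-1 + -3·-34 = 104
  a_6 = -2·104 + -3·-1 = -205
  a_7 = -2·-205 + -3·104 = 98
  a_8 = -2·98 + -3·-205 = 419
  a_9 = -2·419 + -3·98 = -1132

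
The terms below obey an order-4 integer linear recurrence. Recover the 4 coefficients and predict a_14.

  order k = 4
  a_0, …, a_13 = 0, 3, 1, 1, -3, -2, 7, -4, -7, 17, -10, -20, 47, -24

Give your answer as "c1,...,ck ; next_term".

-1,-2,0,-1 ; -60

  a_4 = -1·1 + -2·1 + 0·3 + -1·0 = -3
  a_5 = -1·-3 + -2·1 + 0·1 + -1·3 = -2
  a_6 = -1·-2 + -2·-3 + 0·1 + -1·1 = 7
  a_7 = -1·7 + -2·-2 + 0·-3 + -1·1 = -4
  a_8 = -1·-4 + -2·7 + 0·-2 + -1·-3 = -7
  a_9 = -1·-7 + -2·-4 + 0·7 + -1·-2 = 17
  a_10 = -1·17 + -2·-7 + 0·-4 + -1·7 = -10
  a_11 = -1·-10 + -2·17 + 0·-7 + -1·-4 = -20
  a_12 = -1·-20 + -2·-10 + 0·17 + -1·-7 = 47
  a_13 = -1·47 + -2·-20 + 0·-10 + -1·17 = -24
  a_14 = -1·-24 + -2·47 + 0·-20 + -1·-10 = -60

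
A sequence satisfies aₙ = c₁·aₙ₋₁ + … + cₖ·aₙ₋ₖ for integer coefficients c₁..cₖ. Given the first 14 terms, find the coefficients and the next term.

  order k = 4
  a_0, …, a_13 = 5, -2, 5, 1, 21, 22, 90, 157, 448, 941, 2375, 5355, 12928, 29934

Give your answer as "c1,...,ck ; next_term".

  a_4 = 1·1 + 3·5 + 0·-2 + 1·5 = 21
  a_5 = 1·21 + 3·1 + 0·5 + 1·-2 = 22
  a_6 = 1·22 + 3·21 + 0·1 + 1·5 = 90
  a_7 = 1·90 + 3·22 + 0·21 + 1·1 = 157
  a_8 = 1·157 + 3·90 + 0·22 + 1·21 = 448
  a_9 = 1·448 + 3·157 + 0·90 + 1·22 = 941
  a_10 = 1·941 + 3·448 + 0·157 + 1·90 = 2375
  a_11 = 1·2375 + 3·941 + 0·448 + 1·157 = 5355
  a_12 = 1·5355 + 3·2375 + 0·941 + 1·448 = 12928
  a_13 = 1·12928 + 3·5355 + 0·2375 + 1·941 = 29934
  a_14 = 1·29934 + 3·12928 + 0·5355 + 1·2375 = 71093

1,3,0,1 ; 71093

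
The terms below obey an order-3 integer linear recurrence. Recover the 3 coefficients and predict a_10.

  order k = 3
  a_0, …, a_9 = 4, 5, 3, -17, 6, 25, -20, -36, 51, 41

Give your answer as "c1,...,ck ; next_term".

  a_3 = -1·3 + -2·5 + -1·4 = -17
  a_4 = -1·-17 + -2·3 + -1·5 = 6
  a_5 = -1·6 + -2·-17 + -1·3 = 25
  a_6 = -1·25 + -2·6 + -1·-17 = -20
  a_7 = -1·-20 + -2·25 + -1·6 = -36
  a_8 = -1·-36 + -2·-20 + -1·25 = 51
  a_9 = -1·51 + -2·-36 + -1·-20 = 41
  a_10 = -1·41 + -2·51 + -1·-36 = -107

-1,-2,-1 ; -107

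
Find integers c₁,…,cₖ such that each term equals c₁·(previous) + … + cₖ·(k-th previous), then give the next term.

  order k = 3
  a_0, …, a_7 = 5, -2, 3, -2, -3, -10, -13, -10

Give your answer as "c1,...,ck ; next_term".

  a_3 = 2·3 + -1·-2 + -2·5 = -2
  a_4 = 2·-2 + -1·3 + -2·-2 = -3
  a_5 = 2·-3 + -1·-2 + -2·3 = -10
  a_6 = 2·-10 + -1·-3 + -2·-2 = -13
  a_7 = 2·-13 + -1·-10 + -2·-3 = -10
  a_8 = 2·-10 + -1·-13 + -2·-10 = 13

2,-1,-2 ; 13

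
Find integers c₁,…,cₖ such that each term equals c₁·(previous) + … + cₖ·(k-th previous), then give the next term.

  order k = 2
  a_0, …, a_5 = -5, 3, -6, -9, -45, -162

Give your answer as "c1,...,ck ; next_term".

3,3 ; -621

  a_2 = 3·3 + 3·-5 = -6
  a_3 = 3·-6 + 3·3 = -9
  a_4 = 3·-9 + 3·-6 = -45
  a_5 = 3·-45 + 3·-9 = -162
  a_6 = 3·-162 + 3·-45 = -621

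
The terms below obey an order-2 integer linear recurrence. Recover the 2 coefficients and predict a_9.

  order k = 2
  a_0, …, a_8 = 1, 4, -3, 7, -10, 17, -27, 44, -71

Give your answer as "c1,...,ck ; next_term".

  a_2 = -1·4 + 1·1 = -3
  a_3 = -1·-3 + 1·4 = 7
  a_4 = -1·7 + 1·-3 = -10
  a_5 = -1·-10 + 1·7 = 17
  a_6 = -1·17 + 1·-10 = -27
  a_7 = -1·-27 + 1·17 = 44
  a_8 = -1·44 + 1·-27 = -71
  a_9 = -1·-71 + 1·44 = 115

-1,1 ; 115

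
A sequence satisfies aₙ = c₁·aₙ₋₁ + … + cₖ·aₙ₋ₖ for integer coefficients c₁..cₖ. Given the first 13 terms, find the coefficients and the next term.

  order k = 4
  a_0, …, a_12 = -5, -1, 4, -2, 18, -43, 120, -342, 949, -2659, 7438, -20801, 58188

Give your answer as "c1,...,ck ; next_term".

  a_4 = -2·-2 + 2·4 + -1·-1 + -1·-5 = 18
  a_5 = -2·18 + 2·-2 + -1·4 + -1·-1 = -43
  a_6 = -2·-43 + 2·18 + -1·-2 + -1·4 = 120
  a_7 = -2·120 + 2·-43 + -1·18 + -1·-2 = -342
  a_8 = -2·-342 + 2·120 + -1·-43 + -1·18 = 949
  a_9 = -2·949 + 2·-342 + -1·120 + -1·-43 = -2659
  a_10 = -2·-2659 + 2·949 + -1·-342 + -1·120 = 7438
  a_11 = -2·7438 + 2·-2659 + -1·949 + -1·-342 = -20801
  a_12 = -2·-20801 + 2·7438 + -1·-2659 + -1·949 = 58188
  a_13 = -2·58188 + 2·-20801 + -1·7438 + -1·-2659 = -162757

-2,2,-1,-1 ; -162757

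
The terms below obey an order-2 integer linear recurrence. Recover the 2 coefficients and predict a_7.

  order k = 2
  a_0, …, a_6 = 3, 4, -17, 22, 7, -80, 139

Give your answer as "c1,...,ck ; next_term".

-2,-3 ; -38

  a_2 = -2·4 + -3·3 = -17
  a_3 = -2·-17 + -3·4 = 22
  a_4 = -2·22 + -3·-17 = 7
  a_5 = -2·7 + -3·22 = -80
  a_6 = -2·-80 + -3·7 = 139
  a_7 = -2·139 + -3·-80 = -38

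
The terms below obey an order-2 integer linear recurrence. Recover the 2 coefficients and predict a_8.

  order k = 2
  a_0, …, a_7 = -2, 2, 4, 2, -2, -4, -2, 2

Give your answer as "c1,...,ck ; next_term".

1,-1 ; 4

  a_2 = 1·2 + -1·-2 = 4
  a_3 = 1·4 + -1·2 = 2
  a_4 = 1·2 + -1·4 = -2
  a_5 = 1·-2 + -1·2 = -4
  a_6 = 1·-4 + -1·-2 = -2
  a_7 = 1·-2 + -1·-4 = 2
  a_8 = 1·2 + -1·-2 = 4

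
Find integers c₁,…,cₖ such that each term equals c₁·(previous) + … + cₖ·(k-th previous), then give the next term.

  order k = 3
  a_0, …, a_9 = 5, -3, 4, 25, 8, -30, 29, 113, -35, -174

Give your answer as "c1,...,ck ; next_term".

  a_3 = 1·4 + -2·-3 + 3·5 = 25
  a_4 = 1·25 + -2·4 + 3·-3 = 8
  a_5 = 1·8 + -2·25 + 3·4 = -30
  a_6 = 1·-30 + -2·8 + 3·25 = 29
  a_7 = 1·29 + -2·-30 + 3·8 = 113
  a_8 = 1·113 + -2·29 + 3·-30 = -35
  a_9 = 1·-35 + -2·113 + 3·29 = -174
  a_10 = 1·-174 + -2·-35 + 3·113 = 235

1,-2,3 ; 235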